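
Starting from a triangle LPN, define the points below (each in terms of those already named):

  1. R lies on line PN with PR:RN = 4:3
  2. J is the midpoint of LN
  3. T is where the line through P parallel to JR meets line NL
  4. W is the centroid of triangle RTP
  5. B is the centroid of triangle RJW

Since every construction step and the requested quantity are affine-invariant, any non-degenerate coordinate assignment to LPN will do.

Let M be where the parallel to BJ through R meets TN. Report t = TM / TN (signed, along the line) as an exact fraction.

t = 100/133

Work in coordinates with L = (0, 0), P = (1, 0), N = (0, 1).
1. R lies on line PN with PR:RN = 4:3 ⇒ R = (3/7, 4/7)
2. J is the midpoint of LN ⇒ J = (0, 1/2)
3. T is where the line through P parallel to JR meets line NL ⇒ T = (0, -1/6)
4. W is the centroid of triangle RTP ⇒ W = (10/21, 17/126)
5. B is the centroid of triangle RJW ⇒ B = (19/63, 76/189)
through R parallel to BJ: direction (-19/63, 37/378); meets TN at M = (0, 27/38)
M = T + t·(N−T) with t = 100/133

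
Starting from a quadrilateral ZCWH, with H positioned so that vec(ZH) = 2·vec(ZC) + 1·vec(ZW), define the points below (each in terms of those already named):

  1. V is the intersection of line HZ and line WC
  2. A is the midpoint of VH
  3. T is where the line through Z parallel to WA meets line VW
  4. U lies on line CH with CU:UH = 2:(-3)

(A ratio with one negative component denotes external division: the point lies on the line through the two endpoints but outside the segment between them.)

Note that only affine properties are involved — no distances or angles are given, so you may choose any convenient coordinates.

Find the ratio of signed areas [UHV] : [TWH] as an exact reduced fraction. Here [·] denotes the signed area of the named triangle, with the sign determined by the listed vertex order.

[UHV]:[TWH] = -3/4

Work in coordinates with Z = (0, 0), C = (1, 0), W = (0, 1), H = (2, 1).
1. V is the intersection of line HZ and line WC ⇒ V = (2/3, 1/3)
2. A is the midpoint of VH ⇒ A = (4/3, 2/3)
3. T is where the line through Z parallel to WA meets line VW ⇒ T = (4/3, -1/3)
4. U lies on line CH with CU:UH = 2:(-3) ⇒ U = (-1, -2)
2·[UHV] = 2, 2·[TWH] = -8/3
[UHV]:[TWH] = 2:-8/3 = -3/4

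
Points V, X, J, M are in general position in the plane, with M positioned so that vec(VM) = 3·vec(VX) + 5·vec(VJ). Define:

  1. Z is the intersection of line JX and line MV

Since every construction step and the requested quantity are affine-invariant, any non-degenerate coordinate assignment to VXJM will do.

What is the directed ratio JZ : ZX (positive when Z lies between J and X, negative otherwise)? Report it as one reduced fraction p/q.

Assign V = (0, 0), X = (1, 0), J = (0, 1), M = (3, 5) — the answer is frame-independent, so this choice is without loss of generality.
1. Z is the intersection of line JX and line MV ⇒ Z = (3/8, 5/8)
Z = J + t·(X−J) with t = 3/8, so JZ:ZX = t:(1−t) = 3/8:5/8

JZ:ZX = 3/5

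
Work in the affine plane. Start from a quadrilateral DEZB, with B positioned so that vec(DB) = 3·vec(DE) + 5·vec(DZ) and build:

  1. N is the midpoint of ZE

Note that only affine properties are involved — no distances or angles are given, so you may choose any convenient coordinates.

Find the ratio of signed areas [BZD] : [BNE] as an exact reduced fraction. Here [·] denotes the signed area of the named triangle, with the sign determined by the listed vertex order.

[BZD]:[BNE] = 6/7

Work in coordinates with D = (0, 0), E = (1, 0), Z = (0, 1), B = (3, 5).
1. N is the midpoint of ZE ⇒ N = (1/2, 1/2)
2·[BZD] = 3, 2·[BNE] = 7/2
[BZD]:[BNE] = 3:7/2 = 6/7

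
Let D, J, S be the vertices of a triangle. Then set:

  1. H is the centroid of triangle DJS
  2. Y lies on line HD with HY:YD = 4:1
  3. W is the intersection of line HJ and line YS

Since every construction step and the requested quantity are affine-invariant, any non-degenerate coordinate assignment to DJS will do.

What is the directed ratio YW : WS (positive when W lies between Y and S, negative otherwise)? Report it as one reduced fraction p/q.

YW:WS = 4/5

Assign D = (0, 0), J = (1, 0), S = (0, 1) — the answer is frame-independent, so this choice is without loss of generality.
1. H is the centroid of triangle DJS ⇒ H = (1/3, 1/3)
2. Y lies on line HD with HY:YD = 4:1 ⇒ Y = (1/15, 1/15)
3. W is the intersection of line HJ and line YS ⇒ W = (1/27, 13/27)
W = Y + t·(S−Y) with t = 4/9, so YW:WS = t:(1−t) = 4/9:5/9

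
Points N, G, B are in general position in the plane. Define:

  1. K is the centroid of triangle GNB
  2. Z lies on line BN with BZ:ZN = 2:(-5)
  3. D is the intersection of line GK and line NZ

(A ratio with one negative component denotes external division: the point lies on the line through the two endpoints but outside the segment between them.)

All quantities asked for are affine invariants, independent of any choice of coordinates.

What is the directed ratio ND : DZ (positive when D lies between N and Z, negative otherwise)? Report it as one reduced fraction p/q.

ND:DZ = 3/7

Work in coordinates with N = (0, 0), G = (1, 0), B = (0, 1).
1. K is the centroid of triangle GNB ⇒ K = (1/3, 1/3)
2. Z lies on line BN with BZ:ZN = 2:(-5) ⇒ Z = (0, 5/3)
3. D is the intersection of line GK and line NZ ⇒ D = (0, 1/2)
D = N + t·(Z−N) with t = 3/10, so ND:DZ = t:(1−t) = 3/10:7/10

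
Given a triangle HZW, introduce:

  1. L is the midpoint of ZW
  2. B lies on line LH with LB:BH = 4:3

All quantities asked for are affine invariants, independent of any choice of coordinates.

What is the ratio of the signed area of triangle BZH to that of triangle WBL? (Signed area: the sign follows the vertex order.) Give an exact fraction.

Choose coordinates H = (0, 0), Z = (1, 0), W = (0, 1).
1. L is the midpoint of ZW ⇒ L = (1/2, 1/2)
2. B lies on line LH with LB:BH = 4:3 ⇒ B = (3/14, 3/14)
2·[BZH] = -3/14, 2·[WBL] = 2/7
[BZH]:[WBL] = -3/14:2/7 = -3/4

[BZH]:[WBL] = -3/4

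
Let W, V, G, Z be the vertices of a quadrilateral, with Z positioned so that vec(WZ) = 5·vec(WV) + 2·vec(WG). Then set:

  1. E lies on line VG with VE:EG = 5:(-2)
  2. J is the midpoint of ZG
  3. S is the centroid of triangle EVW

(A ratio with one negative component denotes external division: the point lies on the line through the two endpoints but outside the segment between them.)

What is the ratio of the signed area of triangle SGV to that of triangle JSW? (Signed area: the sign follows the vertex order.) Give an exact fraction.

[SGV]:[JSW] = -3/11

Assign W = (0, 0), V = (1, 0), G = (0, 1), Z = (5, 2) — the answer is frame-independent, so this choice is without loss of generality.
1. E lies on line VG with VE:EG = 5:(-2) ⇒ E = (-2/3, 5/3)
2. J is the midpoint of ZG ⇒ J = (5/2, 3/2)
3. S is the centroid of triangle EVW ⇒ S = (1/9, 5/9)
2·[SGV] = -1/3, 2·[JSW] = 11/9
[SGV]:[JSW] = -1/3:11/9 = -3/11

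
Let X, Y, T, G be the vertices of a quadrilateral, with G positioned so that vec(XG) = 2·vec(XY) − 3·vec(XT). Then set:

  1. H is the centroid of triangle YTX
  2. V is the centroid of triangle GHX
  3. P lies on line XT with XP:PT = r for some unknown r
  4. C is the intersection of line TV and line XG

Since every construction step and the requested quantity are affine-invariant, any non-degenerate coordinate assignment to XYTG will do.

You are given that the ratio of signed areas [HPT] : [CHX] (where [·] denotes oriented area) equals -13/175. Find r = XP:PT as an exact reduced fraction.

Work in coordinates with X = (0, 0), Y = (1, 0), T = (0, 1), G = (2, -3).
1. H is the centroid of triangle YTX ⇒ H = (1/3, 1/3)
2. V is the centroid of triangle GHX ⇒ V = (7/9, -8/9)
3. With XP:PT = r, write λ = r/(r+1) so P = X + λ·(T−X); P is affine-linear in λ
4. C is the intersection of line TV and line XG ⇒ C = (14/13, -21/13)
Every point depending on P is an affine combination of P and λ-independent points, so each such coordinate is linear in λ; the λ² term in each signed area is a multiple of (T−X)×(T−X) = 0, so 2·[HPT] and 2·[CHX] are each linear in λ. Evaluating at λ=0 and λ=1:
  2·[HPT] = 1/3·λ − 1/3,   2·[CHX] = 35/39
So [HPT]:[CHX] = (1/3·λ − 1/3) / (35/39). Setting this equal to -13/175:
  1/3·λ − 1/3 = -13/175·(35/39)  ⇒  λ = 4/5
Then r = λ/(1−λ) = (4/5)/(1/5) = 4. Check: with r = 4, P = (0, 4/5) and [HPT]:[CHX] = -13/175 as required.

r = 4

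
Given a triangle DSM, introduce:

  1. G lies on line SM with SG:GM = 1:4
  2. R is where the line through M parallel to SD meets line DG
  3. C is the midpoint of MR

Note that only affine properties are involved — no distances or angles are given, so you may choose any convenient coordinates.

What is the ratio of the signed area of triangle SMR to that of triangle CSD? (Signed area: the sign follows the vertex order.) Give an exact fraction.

[SMR]:[CSD] = 4

Assign D = (0, 0), S = (1, 0), M = (0, 1) — the answer is frame-independent, so this choice is without loss of generality.
1. G lies on line SM with SG:GM = 1:4 ⇒ G = (4/5, 1/5)
2. R is where the line through M parallel to SD meets line DG ⇒ R = (4, 1)
3. C is the midpoint of MR ⇒ C = (2, 1)
2·[SMR] = -4, 2·[CSD] = -1
[SMR]:[CSD] = -4:-1 = 4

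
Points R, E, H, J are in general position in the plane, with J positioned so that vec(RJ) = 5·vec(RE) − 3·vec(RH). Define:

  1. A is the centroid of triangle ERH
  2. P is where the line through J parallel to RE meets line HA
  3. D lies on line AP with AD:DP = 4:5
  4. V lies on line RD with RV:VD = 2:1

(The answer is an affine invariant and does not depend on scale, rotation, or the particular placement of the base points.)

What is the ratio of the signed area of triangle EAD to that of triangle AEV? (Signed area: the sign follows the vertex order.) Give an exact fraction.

Choose coordinates R = (0, 0), E = (1, 0), H = (0, 1), J = (5, -3).
1. A is the centroid of triangle ERH ⇒ A = (1/3, 1/3)
2. P is where the line through J parallel to RE meets line HA ⇒ P = (2, -3)
3. D lies on line AP with AD:DP = 4:5 ⇒ D = (29/27, -31/27)
4. V lies on line RD with RV:VD = 2:1 ⇒ V = (58/81, -62/81)
2·[EAD] = 20/27, 2·[AEV] = -49/81
[EAD]:[AEV] = 20/27:-49/81 = -60/49

[EAD]:[AEV] = -60/49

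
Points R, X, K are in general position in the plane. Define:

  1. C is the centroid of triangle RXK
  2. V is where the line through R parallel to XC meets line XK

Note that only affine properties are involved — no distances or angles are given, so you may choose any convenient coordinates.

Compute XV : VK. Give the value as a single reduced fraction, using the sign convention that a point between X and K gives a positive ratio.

Work in coordinates with R = (0, 0), X = (1, 0), K = (0, 1).
1. C is the centroid of triangle RXK ⇒ C = (1/3, 1/3)
2. V is where the line through R parallel to XC meets line XK ⇒ V = (2, -1)
V = X + t·(K−X) with t = -1, so XV:VK = t:(1−t) = -1:2

XV:VK = -1/2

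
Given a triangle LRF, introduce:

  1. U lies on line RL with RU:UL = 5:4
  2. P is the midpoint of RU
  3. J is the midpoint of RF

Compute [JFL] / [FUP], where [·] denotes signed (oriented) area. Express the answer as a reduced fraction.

[JFL]:[FUP] = 9/5

Choose coordinates L = (0, 0), R = (1, 0), F = (0, 1).
1. U lies on line RL with RU:UL = 5:4 ⇒ U = (4/9, 0)
2. P is the midpoint of RU ⇒ P = (13/18, 0)
3. J is the midpoint of RF ⇒ J = (1/2, 1/2)
2·[JFL] = 1/2, 2·[FUP] = 5/18
[JFL]:[FUP] = 1/2:5/18 = 9/5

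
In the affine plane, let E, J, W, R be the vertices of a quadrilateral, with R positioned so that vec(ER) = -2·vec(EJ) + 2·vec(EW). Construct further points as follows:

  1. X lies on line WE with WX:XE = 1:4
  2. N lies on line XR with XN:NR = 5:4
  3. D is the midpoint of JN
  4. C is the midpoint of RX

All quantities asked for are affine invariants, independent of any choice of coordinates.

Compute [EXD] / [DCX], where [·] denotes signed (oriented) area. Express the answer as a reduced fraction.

[EXD]:[DCX] = -4/9

Assign E = (0, 0), J = (1, 0), W = (0, 1), R = (-2, 2) — the answer is frame-independent, so this choice is without loss of generality.
1. X lies on line WE with WX:XE = 1:4 ⇒ X = (0, 4/5)
2. N lies on line XR with XN:NR = 5:4 ⇒ N = (-10/9, 22/15)
3. D is the midpoint of JN ⇒ D = (-1/18, 11/15)
4. C is the midpoint of RX ⇒ C = (-1, 7/5)
2·[EXD] = 2/45, 2·[DCX] = -1/10
[EXD]:[DCX] = 2/45:-1/10 = -4/9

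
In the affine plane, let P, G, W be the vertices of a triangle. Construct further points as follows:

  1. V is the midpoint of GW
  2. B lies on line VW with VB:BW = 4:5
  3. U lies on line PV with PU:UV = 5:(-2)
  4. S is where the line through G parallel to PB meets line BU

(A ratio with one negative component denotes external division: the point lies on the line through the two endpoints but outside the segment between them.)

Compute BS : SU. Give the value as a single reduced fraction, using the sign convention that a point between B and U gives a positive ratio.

BS:SU = -39/19

Work in coordinates with P = (0, 0), G = (1, 0), W = (0, 1).
1. V is the midpoint of GW ⇒ V = (1/2, 1/2)
2. B lies on line VW with VB:BW = 4:5 ⇒ B = (5/18, 13/18)
3. U lies on line PV with PU:UV = 5:(-2) ⇒ U = (5/6, 5/6)
4. S is where the line through G parallel to PB meets line BU ⇒ S = (49/36, 169/180)
S = B + t·(U−B) with t = 39/20, so BS:SU = t:(1−t) = 39/20:-19/20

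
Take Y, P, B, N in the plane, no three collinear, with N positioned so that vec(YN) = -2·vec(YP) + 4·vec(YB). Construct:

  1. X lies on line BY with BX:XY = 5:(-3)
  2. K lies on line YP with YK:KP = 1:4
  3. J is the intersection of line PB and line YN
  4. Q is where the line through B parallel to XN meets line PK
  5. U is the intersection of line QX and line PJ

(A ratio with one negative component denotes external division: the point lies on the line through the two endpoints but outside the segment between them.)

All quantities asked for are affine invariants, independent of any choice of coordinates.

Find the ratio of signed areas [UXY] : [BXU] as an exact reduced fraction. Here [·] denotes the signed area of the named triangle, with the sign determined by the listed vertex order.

Choose coordinates Y = (0, 0), P = (1, 0), B = (0, 1), N = (-2, 4).
1. X lies on line BY with BX:XY = 5:(-3) ⇒ X = (0, -3/2)
2. K lies on line YP with YK:KP = 1:4 ⇒ K = (1/5, 0)
3. J is the intersection of line PB and line YN ⇒ J = (-1, 2)
4. Q is where the line through B parallel to XN meets line PK ⇒ Q = (4/11, 0)
5. U is the intersection of line QX and line PJ ⇒ U = (20/41, 21/41)
2·[UXY] = -30/41, 2·[BXU] = 50/41
[UXY]:[BXU] = -30/41:50/41 = -3/5

[UXY]:[BXU] = -3/5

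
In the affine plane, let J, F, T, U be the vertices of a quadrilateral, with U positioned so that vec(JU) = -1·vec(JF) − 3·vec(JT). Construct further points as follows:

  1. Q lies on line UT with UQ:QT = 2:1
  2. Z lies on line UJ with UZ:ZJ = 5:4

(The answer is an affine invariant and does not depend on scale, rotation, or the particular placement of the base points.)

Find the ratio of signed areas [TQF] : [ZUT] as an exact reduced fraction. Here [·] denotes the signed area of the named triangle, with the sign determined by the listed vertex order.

[TQF]:[ZUT] = -3

Assign J = (0, 0), F = (1, 0), T = (0, 1), U = (-1, -3) — the answer is frame-independent, so this choice is without loss of generality.
1. Q lies on line UT with UQ:QT = 2:1 ⇒ Q = (-1/3, -1/3)
2. Z lies on line UJ with UZ:ZJ = 5:4 ⇒ Z = (-4/9, -4/3)
2·[TQF] = 5/3, 2·[ZUT] = -5/9
[TQF]:[ZUT] = 5/3:-5/9 = -3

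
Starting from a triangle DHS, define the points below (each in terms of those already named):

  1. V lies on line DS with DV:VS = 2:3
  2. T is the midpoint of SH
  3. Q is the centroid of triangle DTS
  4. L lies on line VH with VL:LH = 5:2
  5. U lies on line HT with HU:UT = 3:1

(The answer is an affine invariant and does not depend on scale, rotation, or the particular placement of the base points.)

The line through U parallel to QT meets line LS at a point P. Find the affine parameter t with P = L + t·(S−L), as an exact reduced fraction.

t = 73/248

Work in coordinates with D = (0, 0), H = (1, 0), S = (0, 1).
1. V lies on line DS with DV:VS = 2:3 ⇒ V = (0, 2/5)
2. T is the midpoint of SH ⇒ T = (1/2, 1/2)
3. Q is the centroid of triangle DTS ⇒ Q = (1/6, 1/2)
4. L lies on line VH with VL:LH = 5:2 ⇒ L = (5/7, 4/35)
5. U lies on line HT with HU:UT = 3:1 ⇒ U = (5/8, 3/8)
through U parallel to QT: direction (1/3, 0); meets LS at P = (125/248, 3/8)
P = L + t·(S−L) with t = 73/248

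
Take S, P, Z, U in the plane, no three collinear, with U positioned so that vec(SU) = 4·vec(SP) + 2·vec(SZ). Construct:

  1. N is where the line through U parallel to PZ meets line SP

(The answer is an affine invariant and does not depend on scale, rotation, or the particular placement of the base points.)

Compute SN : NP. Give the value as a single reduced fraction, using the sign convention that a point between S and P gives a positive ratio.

SN:NP = -6/5

Assign S = (0, 0), P = (1, 0), Z = (0, 1), U = (4, 2) — the answer is frame-independent, so this choice is without loss of generality.
1. N is where the line through U parallel to PZ meets line SP ⇒ N = (6, 0)
N = S + t·(P−S) with t = 6, so SN:NP = t:(1−t) = 6:-5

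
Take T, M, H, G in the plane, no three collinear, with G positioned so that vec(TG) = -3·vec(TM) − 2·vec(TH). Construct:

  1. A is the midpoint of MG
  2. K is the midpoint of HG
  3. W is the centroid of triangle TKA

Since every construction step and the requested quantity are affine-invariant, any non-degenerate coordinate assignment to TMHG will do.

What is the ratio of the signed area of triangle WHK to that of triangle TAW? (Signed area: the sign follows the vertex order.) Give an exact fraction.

Set T = (0, 0), M = (1, 0), H = (0, 1), G = (-3, -2); any affine frame gives the same invariant.
1. A is the midpoint of MG ⇒ A = (-1, -1)
2. K is the midpoint of HG ⇒ K = (-3/2, -1/2)
3. W is the centroid of triangle TKA ⇒ W = (-5/6, -1/2)
2·[WHK] = 1, 2·[TAW] = -1/3
[WHK]:[TAW] = 1:-1/3 = -3

[WHK]:[TAW] = -3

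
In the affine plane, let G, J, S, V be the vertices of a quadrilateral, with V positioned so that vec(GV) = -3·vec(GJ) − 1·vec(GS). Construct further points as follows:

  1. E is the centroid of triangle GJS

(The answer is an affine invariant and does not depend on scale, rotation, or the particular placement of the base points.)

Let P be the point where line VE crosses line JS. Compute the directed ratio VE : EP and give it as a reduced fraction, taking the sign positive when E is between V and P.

VE:EP = 14

Assign G = (0, 0), J = (1, 0), S = (0, 1), V = (-3, -1) — the answer is frame-independent, so this choice is without loss of generality.
1. E is the centroid of triangle GJS ⇒ E = (1/3, 1/3)
line VE meets JS at P = (4/7, 3/7)
E = V + t·(P−V) with t = 14/15, so VE:EP = 14/15:1/15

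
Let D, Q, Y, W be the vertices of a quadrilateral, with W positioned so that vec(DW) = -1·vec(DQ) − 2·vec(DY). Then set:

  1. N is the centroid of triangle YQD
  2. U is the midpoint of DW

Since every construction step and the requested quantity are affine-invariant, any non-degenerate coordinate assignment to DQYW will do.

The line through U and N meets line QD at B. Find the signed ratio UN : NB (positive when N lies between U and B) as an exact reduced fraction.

UN:NB = -4

Work in coordinates with D = (0, 0), Q = (1, 0), Y = (0, 1), W = (-1, -2).
1. N is the centroid of triangle YQD ⇒ N = (1/3, 1/3)
2. U is the midpoint of DW ⇒ U = (-1/2, -1)
line UN meets QD at B = (1/8, 0)
N = U + t·(B−U) with t = 4/3, so UN:NB = 4/3:-1/3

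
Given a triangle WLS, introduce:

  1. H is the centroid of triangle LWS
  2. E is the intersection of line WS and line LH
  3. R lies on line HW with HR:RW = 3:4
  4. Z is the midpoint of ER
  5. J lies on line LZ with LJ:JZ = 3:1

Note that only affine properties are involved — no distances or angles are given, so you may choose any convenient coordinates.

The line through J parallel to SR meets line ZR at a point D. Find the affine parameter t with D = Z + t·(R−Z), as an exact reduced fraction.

t = 7/2

Choose coordinates W = (0, 0), L = (1, 0), S = (0, 1).
1. H is the centroid of triangle LWS ⇒ H = (1/3, 1/3)
2. E is the intersection of line WS and line LH ⇒ E = (0, 1/2)
3. R lies on line HW with HR:RW = 3:4 ⇒ R = (4/21, 4/21)
4. Z is the midpoint of ER ⇒ Z = (2/21, 29/84)
5. J lies on line LZ with LJ:JZ = 3:1 ⇒ J = (9/28, 29/112)
through J parallel to SR: direction (4/21, -17/21); meets ZR at D = (3/7, -11/56)
D = Z + t·(R−Z) with t = 7/2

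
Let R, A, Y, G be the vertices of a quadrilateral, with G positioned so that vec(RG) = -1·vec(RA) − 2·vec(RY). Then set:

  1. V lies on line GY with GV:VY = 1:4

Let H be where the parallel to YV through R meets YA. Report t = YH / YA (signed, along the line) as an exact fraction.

Set R = (0, 0), A = (1, 0), Y = (0, 1), G = (-1, -2); any affine frame gives the same invariant.
1. V lies on line GY with GV:VY = 1:4 ⇒ V = (-4/5, -7/5)
through R parallel to YV: direction (-4/5, -12/5); meets YA at H = (1/4, 3/4)
H = Y + t·(A−Y) with t = 1/4

t = 1/4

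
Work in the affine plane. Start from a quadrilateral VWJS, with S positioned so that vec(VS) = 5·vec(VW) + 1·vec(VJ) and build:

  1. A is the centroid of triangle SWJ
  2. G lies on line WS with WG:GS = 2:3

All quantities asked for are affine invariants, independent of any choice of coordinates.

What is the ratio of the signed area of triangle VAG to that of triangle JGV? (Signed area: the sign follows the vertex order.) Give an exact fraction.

Work in coordinates with V = (0, 0), W = (1, 0), J = (0, 1), S = (5, 1).
1. A is the centroid of triangle SWJ ⇒ A = (2, 2/3)
2. G lies on line WS with WG:GS = 2:3 ⇒ G = (13/5, 2/5)
2·[VAG] = -14/15, 2·[JGV] = -13/5
[VAG]:[JGV] = -14/15:-13/5 = 14/39

[VAG]:[JGV] = 14/39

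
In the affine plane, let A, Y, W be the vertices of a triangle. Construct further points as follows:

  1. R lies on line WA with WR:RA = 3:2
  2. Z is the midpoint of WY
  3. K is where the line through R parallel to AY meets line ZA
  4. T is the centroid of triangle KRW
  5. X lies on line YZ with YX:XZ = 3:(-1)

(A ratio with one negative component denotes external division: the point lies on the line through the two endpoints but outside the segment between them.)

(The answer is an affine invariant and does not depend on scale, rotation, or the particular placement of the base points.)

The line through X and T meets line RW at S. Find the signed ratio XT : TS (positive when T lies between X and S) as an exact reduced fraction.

XT:TS = 7/8

Set A = (0, 0), Y = (1, 0), W = (0, 1); any affine frame gives the same invariant.
1. R lies on line WA with WR:RA = 3:2 ⇒ R = (0, 2/5)
2. Z is the midpoint of WY ⇒ Z = (1/2, 1/2)
3. K is where the line through R parallel to AY meets line ZA ⇒ K = (2/5, 2/5)
4. T is the centroid of triangle KRW ⇒ T = (2/15, 3/5)
5. X lies on line YZ with YX:XZ = 3:(-1) ⇒ X = (1/4, 3/4)
line XT meets RW at S = (0, 3/7)
T = X + t·(S−X) with t = 7/15, so XT:TS = 7/15:8/15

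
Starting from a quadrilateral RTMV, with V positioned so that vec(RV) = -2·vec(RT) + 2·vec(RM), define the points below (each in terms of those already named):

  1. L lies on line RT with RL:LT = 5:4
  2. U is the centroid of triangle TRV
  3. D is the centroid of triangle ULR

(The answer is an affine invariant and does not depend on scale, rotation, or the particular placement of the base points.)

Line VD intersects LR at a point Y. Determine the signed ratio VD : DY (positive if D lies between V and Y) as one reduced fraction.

VD:DY = 8

Set R = (0, 0), T = (1, 0), M = (0, 1), V = (-2, 2); any affine frame gives the same invariant.
1. L lies on line RT with RL:LT = 5:4 ⇒ L = (5/9, 0)
2. U is the centroid of triangle TRV ⇒ U = (-1/3, 2/3)
3. D is the centroid of triangle ULR ⇒ D = (2/27, 2/9)
line VD meets LR at Y = (1/3, 0)
D = V + t·(Y−V) with t = 8/9, so VD:DY = 8/9:1/9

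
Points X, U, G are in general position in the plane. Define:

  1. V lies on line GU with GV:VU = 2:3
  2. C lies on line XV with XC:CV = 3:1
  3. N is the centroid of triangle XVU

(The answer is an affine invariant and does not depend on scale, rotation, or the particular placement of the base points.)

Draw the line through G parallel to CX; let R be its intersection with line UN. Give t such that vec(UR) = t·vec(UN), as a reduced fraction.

Work in coordinates with X = (0, 0), U = (1, 0), G = (0, 1).
1. V lies on line GU with GV:VU = 2:3 ⇒ V = (2/5, 3/5)
2. C lies on line XV with XC:CV = 3:1 ⇒ C = (3/10, 9/20)
3. N is the centroid of triangle XVU ⇒ N = (7/15, 1/5)
through G parallel to CX: direction (-3/10, -9/20); meets UN at R = (-1/3, 1/2)
R = U + t·(N−U) with t = 5/2

t = 5/2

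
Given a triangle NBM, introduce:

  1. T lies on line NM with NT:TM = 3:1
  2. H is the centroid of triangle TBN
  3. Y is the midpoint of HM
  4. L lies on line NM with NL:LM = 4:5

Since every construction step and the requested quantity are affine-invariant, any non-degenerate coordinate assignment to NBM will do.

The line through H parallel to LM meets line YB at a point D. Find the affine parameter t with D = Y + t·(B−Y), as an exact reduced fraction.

Assign N = (0, 0), B = (1, 0), M = (0, 1) — the answer is frame-independent, so this choice is without loss of generality.
1. T lies on line NM with NT:TM = 3:1 ⇒ T = (0, 3/4)
2. H is the centroid of triangle TBN ⇒ H = (1/3, 1/4)
3. Y is the midpoint of HM ⇒ Y = (1/6, 5/8)
4. L lies on line NM with NL:LM = 4:5 ⇒ L = (0, 4/9)
through H parallel to LM: direction (0, 5/9); meets YB at D = (1/3, 1/2)
D = Y + t·(B−Y) with t = 1/5

t = 1/5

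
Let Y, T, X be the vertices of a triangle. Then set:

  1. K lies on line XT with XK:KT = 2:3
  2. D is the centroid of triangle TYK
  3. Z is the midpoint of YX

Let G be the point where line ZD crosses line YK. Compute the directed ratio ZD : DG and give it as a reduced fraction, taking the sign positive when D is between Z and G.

Work in coordinates with Y = (0, 0), T = (1, 0), X = (0, 1).
1. K lies on line XT with XK:KT = 2:3 ⇒ K = (2/5, 3/5)
2. D is the centroid of triangle TYK ⇒ D = (7/15, 1/5)
3. Z is the midpoint of YX ⇒ Z = (0, 1/2)
line ZD meets YK at G = (7/30, 7/20)
D = Z + t·(G−Z) with t = 2, so ZD:DG = 2:-1

ZD:DG = -2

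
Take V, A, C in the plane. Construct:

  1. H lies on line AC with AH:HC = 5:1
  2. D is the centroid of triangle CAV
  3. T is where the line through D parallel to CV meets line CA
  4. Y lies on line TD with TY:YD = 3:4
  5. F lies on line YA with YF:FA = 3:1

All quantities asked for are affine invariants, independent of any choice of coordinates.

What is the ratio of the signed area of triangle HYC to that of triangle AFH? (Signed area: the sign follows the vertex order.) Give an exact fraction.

[HYC]:[AFH] = 4/5

Work in coordinates with V = (0, 0), A = (1, 0), C = (0, 1).
1. H lies on line AC with AH:HC = 5:1 ⇒ H = (1/6, 5/6)
2. D is the centroid of triangle CAV ⇒ D = (1/3, 1/3)
3. T is where the line through D parallel to CV meets line CA ⇒ T = (1/3, 2/3)
4. Y lies on line TD with TY:YD = 3:4 ⇒ Y = (1/3, 11/21)
5. F lies on line YA with YF:FA = 3:1 ⇒ F = (5/6, 11/84)
2·[HYC] = -1/42, 2·[AFH] = -5/168
[HYC]:[AFH] = -1/42:-5/168 = 4/5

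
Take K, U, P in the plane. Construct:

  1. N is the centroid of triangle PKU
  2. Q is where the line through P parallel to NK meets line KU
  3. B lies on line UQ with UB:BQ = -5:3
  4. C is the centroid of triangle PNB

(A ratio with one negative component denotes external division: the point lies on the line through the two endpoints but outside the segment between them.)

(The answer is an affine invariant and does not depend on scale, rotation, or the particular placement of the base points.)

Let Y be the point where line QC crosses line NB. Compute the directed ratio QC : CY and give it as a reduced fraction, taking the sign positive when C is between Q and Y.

Choose coordinates K = (0, 0), U = (1, 0), P = (0, 1).
1. N is the centroid of triangle PKU ⇒ N = (1/3, 1/3)
2. Q is where the line through P parallel to NK meets line KU ⇒ Q = (-1, 0)
3. B lies on line UQ with UB:BQ = -5:3 ⇒ B = (-4, 0)
4. C is the centroid of triangle PNB ⇒ C = (-11/9, 4/9)
line QC meets NB at Y = (-10/9, 2/9)
C = Q + t·(Y−Q) with t = 2, so QC:CY = 2:-1

QC:CY = -2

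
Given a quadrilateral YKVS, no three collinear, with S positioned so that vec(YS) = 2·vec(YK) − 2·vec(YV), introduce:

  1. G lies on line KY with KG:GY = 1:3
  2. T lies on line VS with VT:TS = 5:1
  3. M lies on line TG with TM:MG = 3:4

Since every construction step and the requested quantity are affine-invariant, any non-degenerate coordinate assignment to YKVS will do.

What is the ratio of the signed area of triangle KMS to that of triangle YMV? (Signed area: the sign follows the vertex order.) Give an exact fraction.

[KMS]:[YMV] = 26/107

Choose coordinates Y = (0, 0), K = (1, 0), V = (0, 1), S = (2, -2).
1. G lies on line KY with KG:GY = 1:3 ⇒ G = (3/4, 0)
2. T lies on line VS with VT:TS = 5:1 ⇒ T = (5/3, -3/2)
3. M lies on line TG with TM:MG = 3:4 ⇒ M = (107/84, -6/7)
2·[KMS] = 13/42, 2·[YMV] = 107/84
[KMS]:[YMV] = 13/42:107/84 = 26/107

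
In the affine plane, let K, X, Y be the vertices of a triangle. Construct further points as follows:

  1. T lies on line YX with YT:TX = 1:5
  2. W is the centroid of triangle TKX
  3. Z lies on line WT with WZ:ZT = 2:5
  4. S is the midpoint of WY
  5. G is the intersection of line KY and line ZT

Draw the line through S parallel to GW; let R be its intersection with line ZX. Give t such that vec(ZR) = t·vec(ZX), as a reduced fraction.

Work in coordinates with K = (0, 0), X = (1, 0), Y = (0, 1).
1. T lies on line YX with YT:TX = 1:5 ⇒ T = (1/6, 5/6)
2. W is the centroid of triangle TKX ⇒ W = (7/18, 5/18)
3. Z lies on line WT with WZ:ZT = 2:5 ⇒ Z = (41/126, 55/126)
4. S is the midpoint of WY ⇒ S = (7/36, 23/36)
5. G is the intersection of line KY and line ZT ⇒ G = (0, 5/4)
through S parallel to GW: direction (7/18, -35/36); meets ZX at R = (65/252, 121/252)
R = Z + t·(X−Z) with t = -1/10

t = -1/10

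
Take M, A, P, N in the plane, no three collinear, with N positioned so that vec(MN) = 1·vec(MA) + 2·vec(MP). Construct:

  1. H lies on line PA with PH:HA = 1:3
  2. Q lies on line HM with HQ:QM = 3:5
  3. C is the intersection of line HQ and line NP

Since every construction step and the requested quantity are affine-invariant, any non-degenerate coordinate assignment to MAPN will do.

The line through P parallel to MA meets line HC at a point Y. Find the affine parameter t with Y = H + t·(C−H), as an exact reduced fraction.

Choose coordinates M = (0, 0), A = (1, 0), P = (0, 1), N = (1, 2).
1. H lies on line PA with PH:HA = 1:3 ⇒ H = (1/4, 3/4)
2. Q lies on line HM with HQ:QM = 3:5 ⇒ Q = (5/32, 15/32)
3. C is the intersection of line HQ and line NP ⇒ C = (1/2, 3/2)
through P parallel to MA: direction (1, 0); meets HC at Y = (1/3, 1)
Y = H + t·(C−H) with t = 1/3

t = 1/3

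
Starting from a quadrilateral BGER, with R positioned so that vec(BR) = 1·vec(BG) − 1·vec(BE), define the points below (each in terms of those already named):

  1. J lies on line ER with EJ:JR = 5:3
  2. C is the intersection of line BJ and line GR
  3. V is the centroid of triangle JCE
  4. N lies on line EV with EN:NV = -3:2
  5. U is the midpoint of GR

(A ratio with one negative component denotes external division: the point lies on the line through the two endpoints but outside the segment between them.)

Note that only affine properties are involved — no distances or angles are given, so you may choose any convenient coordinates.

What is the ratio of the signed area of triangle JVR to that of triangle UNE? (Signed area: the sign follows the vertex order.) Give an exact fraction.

Choose coordinates B = (0, 0), G = (1, 0), E = (0, 1), R = (1, -1).
1. J lies on line ER with EJ:JR = 5:3 ⇒ J = (5/8, -1/4)
2. C is the intersection of line BJ and line GR ⇒ C = (1, -2/5)
3. V is the centroid of triangle JCE ⇒ V = (13/24, 7/60)
4. N lies on line EV with EN:NV = -3:2 ⇒ N = (13/8, -33/20)
5. U is the midpoint of GR ⇒ U = (1, -1/2)
2·[JVR] = -3/40, 2·[UNE] = -17/80
[JVR]:[UNE] = -3/40:-17/80 = 6/17

[JVR]:[UNE] = 6/17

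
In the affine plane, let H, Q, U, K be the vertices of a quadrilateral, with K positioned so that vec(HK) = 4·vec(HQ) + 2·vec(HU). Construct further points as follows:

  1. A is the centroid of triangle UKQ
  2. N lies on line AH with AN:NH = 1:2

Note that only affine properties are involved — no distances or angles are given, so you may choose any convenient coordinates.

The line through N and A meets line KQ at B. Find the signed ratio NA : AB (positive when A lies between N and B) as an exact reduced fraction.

Set H = (0, 0), Q = (1, 0), U = (0, 1), K = (4, 2); any affine frame gives the same invariant.
1. A is the centroid of triangle UKQ ⇒ A = (5/3, 1)
2. N lies on line AH with AN:NH = 1:2 ⇒ N = (10/9, 2/3)
line NA meets KQ at B = (10, 6)
A = N + t·(B−N) with t = 1/16, so NA:AB = 1/16:15/16

NA:AB = 1/15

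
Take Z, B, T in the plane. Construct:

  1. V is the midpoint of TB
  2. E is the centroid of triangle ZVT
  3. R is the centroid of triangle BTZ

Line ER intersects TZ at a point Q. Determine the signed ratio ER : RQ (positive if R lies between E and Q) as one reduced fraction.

ER:RQ = -1/2

Choose coordinates Z = (0, 0), B = (1, 0), T = (0, 1).
1. V is the midpoint of TB ⇒ V = (1/2, 1/2)
2. E is the centroid of triangle ZVT ⇒ E = (1/6, 1/2)
3. R is the centroid of triangle BTZ ⇒ R = (1/3, 1/3)
line ER meets TZ at Q = (0, 2/3)
R = E + t·(Q−E) with t = -1, so ER:RQ = -1:2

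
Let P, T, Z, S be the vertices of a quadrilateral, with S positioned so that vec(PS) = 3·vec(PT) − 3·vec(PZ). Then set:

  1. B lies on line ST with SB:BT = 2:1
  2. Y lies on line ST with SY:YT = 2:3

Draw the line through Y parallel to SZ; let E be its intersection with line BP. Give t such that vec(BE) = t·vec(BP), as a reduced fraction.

t = 4/55

Choose coordinates P = (0, 0), T = (1, 0), Z = (0, 1), S = (3, -3).
1. B lies on line ST with SB:BT = 2:1 ⇒ B = (5/3, -1)
2. Y lies on line ST with SY:YT = 2:3 ⇒ Y = (11/5, -9/5)
through Y parallel to SZ: direction (-3, 4); meets BP at E = (17/11, -51/55)
E = B + t·(P−B) with t = 4/55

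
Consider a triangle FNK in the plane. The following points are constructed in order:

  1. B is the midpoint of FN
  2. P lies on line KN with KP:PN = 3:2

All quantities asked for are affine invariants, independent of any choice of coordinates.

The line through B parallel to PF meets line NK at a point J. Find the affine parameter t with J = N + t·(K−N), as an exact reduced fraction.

Set F = (0, 0), N = (1, 0), K = (0, 1); any affine frame gives the same invariant.
1. B is the midpoint of FN ⇒ B = (1/2, 0)
2. P lies on line KN with KP:PN = 3:2 ⇒ P = (3/5, 2/5)
through B parallel to PF: direction (-3/5, -2/5); meets NK at J = (4/5, 1/5)
J = N + t·(K−N) with t = 1/5

t = 1/5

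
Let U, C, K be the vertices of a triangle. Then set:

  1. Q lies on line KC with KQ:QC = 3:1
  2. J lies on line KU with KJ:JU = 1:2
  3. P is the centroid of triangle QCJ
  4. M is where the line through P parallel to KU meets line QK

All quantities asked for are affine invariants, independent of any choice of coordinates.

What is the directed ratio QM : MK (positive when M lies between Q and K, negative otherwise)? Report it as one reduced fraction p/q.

QM:MK = 2/7

Work in coordinates with U = (0, 0), C = (1, 0), K = (0, 1).
1. Q lies on line KC with KQ:QC = 3:1 ⇒ Q = (3/4, 1/4)
2. J lies on line KU with KJ:JU = 1:2 ⇒ J = (0, 2/3)
3. P is the centroid of triangle QCJ ⇒ P = (7/12, 11/36)
4. M is where the line through P parallel to KU meets line QK ⇒ M = (7/12, 5/12)
M = Q + t·(K−Q) with t = 2/9, so QM:MK = t:(1−t) = 2/9:7/9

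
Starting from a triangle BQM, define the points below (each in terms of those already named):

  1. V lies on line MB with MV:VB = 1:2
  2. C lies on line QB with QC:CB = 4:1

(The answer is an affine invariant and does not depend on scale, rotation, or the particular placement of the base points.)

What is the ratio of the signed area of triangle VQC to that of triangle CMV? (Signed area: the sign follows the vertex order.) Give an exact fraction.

[VQC]:[CMV] = -8

Work in coordinates with B = (0, 0), Q = (1, 0), M = (0, 1).
1. V lies on line MB with MV:VB = 1:2 ⇒ V = (0, 2/3)
2. C lies on line QB with QC:CB = 4:1 ⇒ C = (1/5, 0)
2·[VQC] = -8/15, 2·[CMV] = 1/15
[VQC]:[CMV] = -8/15:1/15 = -8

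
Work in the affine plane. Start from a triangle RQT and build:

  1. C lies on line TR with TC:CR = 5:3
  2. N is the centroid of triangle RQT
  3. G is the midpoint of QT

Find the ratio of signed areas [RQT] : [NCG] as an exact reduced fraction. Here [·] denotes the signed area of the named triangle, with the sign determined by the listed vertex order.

Work in coordinates with R = (0, 0), Q = (1, 0), T = (0, 1).
1. C lies on line TR with TC:CR = 5:3 ⇒ C = (0, 3/8)
2. N is the centroid of triangle RQT ⇒ N = (1/3, 1/3)
3. G is the midpoint of QT ⇒ G = (1/2, 1/2)
2·[RQT] = 1, 2·[NCG] = -1/16
[RQT]:[NCG] = 1:-1/16 = -16

[RQT]:[NCG] = -16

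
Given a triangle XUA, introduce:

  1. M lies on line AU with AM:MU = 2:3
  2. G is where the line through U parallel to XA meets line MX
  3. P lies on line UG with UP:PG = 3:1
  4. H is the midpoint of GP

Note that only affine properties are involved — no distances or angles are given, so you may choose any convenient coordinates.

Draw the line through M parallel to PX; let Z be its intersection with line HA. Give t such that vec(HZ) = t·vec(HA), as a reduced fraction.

Choose coordinates X = (0, 0), U = (1, 0), A = (0, 1).
1. M lies on line AU with AM:MU = 2:3 ⇒ M = (2/5, 3/5)
2. G is where the line through U parallel to XA meets line MX ⇒ G = (1, 3/2)
3. P lies on line UG with UP:PG = 3:1 ⇒ P = (1, 9/8)
4. H is the midpoint of GP ⇒ H = (1, 21/16)
through M parallel to PX: direction (-1, -9/8); meets HA at Z = (68/65, 69/52)
Z = H + t·(A−H) with t = -3/65

t = -3/65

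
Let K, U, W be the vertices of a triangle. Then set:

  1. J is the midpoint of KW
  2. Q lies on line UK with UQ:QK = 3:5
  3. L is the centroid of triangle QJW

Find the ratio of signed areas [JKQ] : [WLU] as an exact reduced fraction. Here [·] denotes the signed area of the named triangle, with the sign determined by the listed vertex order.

Set K = (0, 0), U = (1, 0), W = (0, 1); any affine frame gives the same invariant.
1. J is the midpoint of KW ⇒ J = (0, 1/2)
2. Q lies on line UK with UQ:QK = 3:5 ⇒ Q = (5/8, 0)
3. L is the centroid of triangle QJW ⇒ L = (5/24, 1/2)
2·[JKQ] = 5/16, 2·[WLU] = 7/24
[JKQ]:[WLU] = 5/16:7/24 = 15/14

[JKQ]:[WLU] = 15/14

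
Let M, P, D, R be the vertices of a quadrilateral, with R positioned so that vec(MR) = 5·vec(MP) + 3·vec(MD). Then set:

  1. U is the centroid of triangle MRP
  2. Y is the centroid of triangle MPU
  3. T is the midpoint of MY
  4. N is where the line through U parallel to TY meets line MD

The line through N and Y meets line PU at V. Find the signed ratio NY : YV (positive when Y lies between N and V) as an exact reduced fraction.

Assign M = (0, 0), P = (1, 0), D = (0, 1), R = (5, 3) — the answer is frame-independent, so this choice is without loss of generality.
1. U is the centroid of triangle MRP ⇒ U = (2, 1)
2. Y is the centroid of triangle MPU ⇒ Y = (1, 1/3)
3. T is the midpoint of MY ⇒ T = (1/2, 1/6)
4. N is where the line through U parallel to TY meets line MD ⇒ N = (0, 1/3)
line NY meets PU at V = (4/3, 1/3)
Y = N + t·(V−N) with t = 3/4, so NY:YV = 3/4:1/4

NY:YV = 3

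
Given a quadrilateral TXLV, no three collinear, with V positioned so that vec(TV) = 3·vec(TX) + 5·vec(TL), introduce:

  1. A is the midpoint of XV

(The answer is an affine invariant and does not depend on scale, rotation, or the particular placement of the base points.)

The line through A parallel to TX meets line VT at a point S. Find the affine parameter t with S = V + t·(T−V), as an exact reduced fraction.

t = 1/2

Assign T = (0, 0), X = (1, 0), L = (0, 1), V = (3, 5) — the answer is frame-independent, so this choice is without loss of generality.
1. A is the midpoint of XV ⇒ A = (2, 5/2)
through A parallel to TX: direction (1, 0); meets VT at S = (3/2, 5/2)
S = V + t·(T−V) with t = 1/2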